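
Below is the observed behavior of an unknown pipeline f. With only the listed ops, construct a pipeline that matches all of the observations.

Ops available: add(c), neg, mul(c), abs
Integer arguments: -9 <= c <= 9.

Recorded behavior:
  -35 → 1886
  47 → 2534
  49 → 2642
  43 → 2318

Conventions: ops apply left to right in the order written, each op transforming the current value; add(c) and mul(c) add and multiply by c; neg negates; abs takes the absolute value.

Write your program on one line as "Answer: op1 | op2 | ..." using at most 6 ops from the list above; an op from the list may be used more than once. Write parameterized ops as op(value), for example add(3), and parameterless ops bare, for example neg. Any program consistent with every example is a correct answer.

mul(3) | abs | mul(-9) | mul(2) | add(4) | neg

Check, running the answer program on each example:
  -35 -> -105 -> 105 -> -945 -> -1890 -> -1886 -> 1886
  47 -> 141 -> 141 -> -1269 -> -2538 -> -2534 -> 2534
  49 -> 147 -> 147 -> -1323 -> -2646 -> -2642 -> 2642
  43 -> 129 -> 129 -> -1161 -> -2322 -> -2318 -> 2318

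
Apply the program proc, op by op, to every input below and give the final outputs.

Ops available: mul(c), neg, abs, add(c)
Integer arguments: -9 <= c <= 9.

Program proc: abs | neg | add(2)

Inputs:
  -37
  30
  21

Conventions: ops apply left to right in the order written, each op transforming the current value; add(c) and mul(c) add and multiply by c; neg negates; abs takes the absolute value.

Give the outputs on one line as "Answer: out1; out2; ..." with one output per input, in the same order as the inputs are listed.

Execution, op by op:
  -37 -> 37 -> -37 -> -35
  30 -> 30 -> -30 -> -28
  21 -> 21 -> -21 -> -19

-35; -28; -19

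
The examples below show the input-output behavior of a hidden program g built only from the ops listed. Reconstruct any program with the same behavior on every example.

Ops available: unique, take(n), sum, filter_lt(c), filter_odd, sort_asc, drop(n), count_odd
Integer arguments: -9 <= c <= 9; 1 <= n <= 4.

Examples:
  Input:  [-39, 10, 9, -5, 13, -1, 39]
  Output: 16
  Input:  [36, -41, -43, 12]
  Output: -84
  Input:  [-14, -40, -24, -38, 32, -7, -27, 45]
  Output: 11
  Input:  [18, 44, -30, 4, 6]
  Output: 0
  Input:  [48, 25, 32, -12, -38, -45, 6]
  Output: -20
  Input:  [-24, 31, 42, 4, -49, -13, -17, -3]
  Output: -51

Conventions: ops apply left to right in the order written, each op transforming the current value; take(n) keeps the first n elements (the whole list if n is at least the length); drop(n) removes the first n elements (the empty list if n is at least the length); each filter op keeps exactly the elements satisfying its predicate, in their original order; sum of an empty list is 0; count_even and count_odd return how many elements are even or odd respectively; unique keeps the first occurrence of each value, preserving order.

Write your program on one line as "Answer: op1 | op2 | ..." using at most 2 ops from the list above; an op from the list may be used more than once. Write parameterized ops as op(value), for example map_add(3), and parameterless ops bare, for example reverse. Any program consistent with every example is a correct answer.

filter_odd | sum

Check, running the answer program on each example:
  [-39, 10, 9, -5, 13, -1, 39] -> [-39, 9, -5, 13, -1, 39] -> 16
  [36, -41, -43, 12] -> [-41, -43] -> -84
  [-14, -40, -24, -38, 32, -7, -27, 45] -> [-7, -27, 45] -> 11
  [18, 44, -30, 4, 6] -> [] -> 0
  [48, 25, 32, -12, -38, -45, 6] -> [25, -45] -> -20
  [-24, 31, 42, 4, -49, -13, -17, -3] -> [31, -49, -13, -17, -3] -> -51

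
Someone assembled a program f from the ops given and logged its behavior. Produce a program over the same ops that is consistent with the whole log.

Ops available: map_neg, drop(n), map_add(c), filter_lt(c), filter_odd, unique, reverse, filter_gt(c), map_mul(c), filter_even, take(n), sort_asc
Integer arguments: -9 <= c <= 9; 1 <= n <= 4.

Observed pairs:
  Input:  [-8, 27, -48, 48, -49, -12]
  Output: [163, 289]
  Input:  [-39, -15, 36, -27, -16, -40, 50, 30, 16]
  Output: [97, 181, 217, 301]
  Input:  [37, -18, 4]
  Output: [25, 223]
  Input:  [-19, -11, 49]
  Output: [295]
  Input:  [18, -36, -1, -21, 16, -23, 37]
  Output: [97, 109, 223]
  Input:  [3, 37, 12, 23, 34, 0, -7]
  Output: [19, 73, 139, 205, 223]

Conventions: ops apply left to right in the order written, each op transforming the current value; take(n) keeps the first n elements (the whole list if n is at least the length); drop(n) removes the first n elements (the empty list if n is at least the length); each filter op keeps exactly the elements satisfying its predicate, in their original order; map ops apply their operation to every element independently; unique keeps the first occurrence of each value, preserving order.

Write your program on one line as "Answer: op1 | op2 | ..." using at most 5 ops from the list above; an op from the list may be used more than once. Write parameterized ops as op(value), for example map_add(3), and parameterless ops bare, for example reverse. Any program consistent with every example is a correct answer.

sort_asc | map_mul(6) | map_add(1) | filter_gt(8)

Check, running the answer program on each example:
  [-8, 27, -48, 48, -49, -12] -> [-49, -48, -12, -8, 27, 48] -> [-294, -288, -72, -48, 162, 288] -> [-293, -287, -71, -47, 163, 289] -> [163, 289]
  [-39, -15, 36, -27, -16, -40, 50, 30, 16] -> [-40, -39, -27, -16, -15, 16, 30, 36, 50] -> [-240, -234, -162, -96, -90, 96, 180, 216, 300] -> [-239, -233, -161, -95, -89, 97, 181, 217, 301] -> [97, 181, 217, 301]
  [37, -18, 4] -> [-18, 4, 37] -> [-108, 24, 222] -> [-107, 25, 223] -> [25, 223]
  [-19, -11, 49] -> [-19, -11, 49] -> [-114, -66, 294] -> [-113, -65, 295] -> [295]
  [18, -36, -1, -21, 16, -23, 37] -> [-36, -23, -21, -1, 16, 18, 37] -> [-216, -138, -126, -6, 96, 108, 222] -> [-215, -137, -125, -5, 97, 109, 223] -> [97, 109, 223]
  [3, 37, 12, 23, 34, 0, -7] -> [-7, 0, 3, 12, 23, 34, 37] -> [-42, 0, 18, 72, 138, 204, 222] -> [-41, 1, 19, 73, 139, 205, 223] -> [19, 73, 139, 205, 223]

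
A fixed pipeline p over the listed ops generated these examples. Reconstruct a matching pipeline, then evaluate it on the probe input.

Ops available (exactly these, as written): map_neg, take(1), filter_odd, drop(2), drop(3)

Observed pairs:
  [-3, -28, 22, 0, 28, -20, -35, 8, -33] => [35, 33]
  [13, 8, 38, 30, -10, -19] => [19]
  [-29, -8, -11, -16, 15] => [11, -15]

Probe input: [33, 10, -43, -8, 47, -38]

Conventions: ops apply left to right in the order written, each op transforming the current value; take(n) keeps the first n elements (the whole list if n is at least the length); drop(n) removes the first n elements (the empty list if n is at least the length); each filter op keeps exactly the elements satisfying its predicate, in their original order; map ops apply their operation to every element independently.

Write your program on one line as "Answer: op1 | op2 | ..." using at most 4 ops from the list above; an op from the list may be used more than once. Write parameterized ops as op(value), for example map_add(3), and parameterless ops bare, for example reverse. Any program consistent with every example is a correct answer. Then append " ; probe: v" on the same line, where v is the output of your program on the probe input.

drop(2) | filter_odd | map_neg ; probe: [43, -47]

Check, running the answer program on each example:
  [-3, -28, 22, 0, 28, -20, -35, 8, -33] -> [22, 0, 28, -20, -35, 8, -33] -> [-35, -33] -> [35, 33]
  [13, 8, 38, 30, -10, -19] -> [38, 30, -10, -19] -> [-19] -> [19]
  [-29, -8, -11, -16, 15] -> [-11, -16, 15] -> [-11, 15] -> [11, -15]
  probe: [33, 10, -43, -8, 47, -38] -> [-43, -8, 47, -38] -> [-43, 47] -> [43, -47]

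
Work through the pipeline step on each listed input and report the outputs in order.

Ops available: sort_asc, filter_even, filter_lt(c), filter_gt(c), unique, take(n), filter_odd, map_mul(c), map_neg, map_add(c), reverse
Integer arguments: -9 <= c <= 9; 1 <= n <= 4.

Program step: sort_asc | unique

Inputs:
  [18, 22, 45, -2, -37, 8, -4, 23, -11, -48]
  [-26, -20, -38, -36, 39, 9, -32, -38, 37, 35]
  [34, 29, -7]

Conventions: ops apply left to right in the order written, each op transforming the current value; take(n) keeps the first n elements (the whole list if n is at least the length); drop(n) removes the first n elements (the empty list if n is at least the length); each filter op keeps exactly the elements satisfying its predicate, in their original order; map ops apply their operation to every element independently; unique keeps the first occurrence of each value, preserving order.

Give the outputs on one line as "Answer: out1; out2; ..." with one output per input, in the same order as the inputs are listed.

[-48, -37, -11, -4, -2, 8, 18, 22, 23, 45]; [-38, -36, -32, -26, -20, 9, 35, 37, 39]; [-7, 29, 34]

Execution, op by op:
  [18, 22, 45, -2, -37, 8, -4, 23, -11, -48] -> [-48, -37, -11, -4, -2, 8, 18, 22, 23, 45] -> [-48, -37, -11, -4, -2, 8, 18, 22, 23, 45]
  [-26, -20, -38, -36, 39, 9, -32, -38, 37, 35] -> [-38, -38, -36, -32, -26, -20, 9, 35, 37, 39] -> [-38, -36, -32, -26, -20, 9, 35, 37, 39]
  [34, 29, -7] -> [-7, 29, 34] -> [-7, 29, 34]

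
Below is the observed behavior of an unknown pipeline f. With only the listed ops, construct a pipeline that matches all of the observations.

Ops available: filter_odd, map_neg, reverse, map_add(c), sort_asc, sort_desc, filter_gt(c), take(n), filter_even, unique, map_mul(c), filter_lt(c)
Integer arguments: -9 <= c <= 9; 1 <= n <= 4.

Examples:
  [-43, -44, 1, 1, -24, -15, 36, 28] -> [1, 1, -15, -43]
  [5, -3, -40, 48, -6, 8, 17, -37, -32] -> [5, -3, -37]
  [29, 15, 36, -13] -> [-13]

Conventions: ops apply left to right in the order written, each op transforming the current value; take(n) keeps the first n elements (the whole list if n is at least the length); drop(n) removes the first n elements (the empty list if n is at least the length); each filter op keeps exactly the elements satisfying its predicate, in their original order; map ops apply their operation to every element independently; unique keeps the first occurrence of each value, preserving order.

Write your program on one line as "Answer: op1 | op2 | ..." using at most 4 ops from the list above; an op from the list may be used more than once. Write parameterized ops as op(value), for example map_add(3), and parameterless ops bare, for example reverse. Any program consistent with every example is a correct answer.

sort_desc | filter_lt(6) | filter_odd

Check, running the answer program on each example:
  [-43, -44, 1, 1, -24, -15, 36, 28] -> [36, 28, 1, 1, -15, -24, -43, -44] -> [1, 1, -15, -24, -43, -44] -> [1, 1, -15, -43]
  [5, -3, -40, 48, -6, 8, 17, -37, -32] -> [48, 17, 8, 5, -3, -6, -32, -37, -40] -> [5, -3, -6, -32, -37, -40] -> [5, -3, -37]
  [29, 15, 36, -13] -> [36, 29, 15, -13] -> [-13] -> [-13]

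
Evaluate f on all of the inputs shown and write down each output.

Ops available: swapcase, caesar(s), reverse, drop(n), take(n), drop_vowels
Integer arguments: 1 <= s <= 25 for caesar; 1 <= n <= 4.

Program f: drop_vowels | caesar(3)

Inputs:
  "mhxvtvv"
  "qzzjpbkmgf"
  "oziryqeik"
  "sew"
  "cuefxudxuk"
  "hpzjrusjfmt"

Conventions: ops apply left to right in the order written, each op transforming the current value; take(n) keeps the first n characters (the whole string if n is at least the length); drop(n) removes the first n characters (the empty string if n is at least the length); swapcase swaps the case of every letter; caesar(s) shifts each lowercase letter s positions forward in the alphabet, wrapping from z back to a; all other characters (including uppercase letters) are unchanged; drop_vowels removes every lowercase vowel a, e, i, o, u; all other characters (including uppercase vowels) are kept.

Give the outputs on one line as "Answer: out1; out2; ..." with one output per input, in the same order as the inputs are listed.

"pkaywyy"; "tccmsenpji"; "cubtn"; "vz"; "fiagan"; "kscmuvmipw"

Execution, op by op:
  "mhxvtvv" -> "mhxvtvv" -> "pkaywyy"
  "qzzjpbkmgf" -> "qzzjpbkmgf" -> "tccmsenpji"
  "oziryqeik" -> "zryqk" -> "cubtn"
  "sew" -> "sw" -> "vz"
  "cuefxudxuk" -> "cfxdxk" -> "fiagan"
  "hpzjrusjfmt" -> "hpzjrsjfmt" -> "kscmuvmipw"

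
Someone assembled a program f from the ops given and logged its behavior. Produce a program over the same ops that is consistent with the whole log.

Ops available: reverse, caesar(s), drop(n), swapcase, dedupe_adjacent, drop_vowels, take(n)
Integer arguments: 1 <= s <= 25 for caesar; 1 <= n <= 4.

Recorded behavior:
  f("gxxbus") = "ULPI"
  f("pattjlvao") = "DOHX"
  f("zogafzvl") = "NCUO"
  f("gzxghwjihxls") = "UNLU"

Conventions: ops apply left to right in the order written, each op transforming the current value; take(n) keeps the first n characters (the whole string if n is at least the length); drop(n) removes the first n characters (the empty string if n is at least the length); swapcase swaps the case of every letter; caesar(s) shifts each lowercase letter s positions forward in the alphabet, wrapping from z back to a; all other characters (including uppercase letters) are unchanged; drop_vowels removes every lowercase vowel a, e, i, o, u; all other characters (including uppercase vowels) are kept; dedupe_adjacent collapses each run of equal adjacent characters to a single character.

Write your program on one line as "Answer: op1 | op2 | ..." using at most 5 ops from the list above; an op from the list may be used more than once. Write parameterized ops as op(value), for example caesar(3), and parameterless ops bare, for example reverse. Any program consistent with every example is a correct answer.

caesar(5) | caesar(9) | dedupe_adjacent | swapcase | take(4)

Check, running the answer program on each example:
  "gxxbus" -> "lccgzx" -> "ullpig" -> "ulpig" -> "ULPIG" -> "ULPI"
  "pattjlvao" -> "ufyyoqaft" -> "dohhxzjoc" -> "dohxzjoc" -> "DOHXZJOC" -> "DOHX"
  "zogafzvl" -> "etlfkeaq" -> "ncuotnjz" -> "ncuotnjz" -> "NCUOTNJZ" -> "NCUO"
  "gzxghwjihxls" -> "leclmbonmcqx" -> "unluvkxwvlzg" -> "unluvkxwvlzg" -> "UNLUVKXWVLZG" -> "UNLU"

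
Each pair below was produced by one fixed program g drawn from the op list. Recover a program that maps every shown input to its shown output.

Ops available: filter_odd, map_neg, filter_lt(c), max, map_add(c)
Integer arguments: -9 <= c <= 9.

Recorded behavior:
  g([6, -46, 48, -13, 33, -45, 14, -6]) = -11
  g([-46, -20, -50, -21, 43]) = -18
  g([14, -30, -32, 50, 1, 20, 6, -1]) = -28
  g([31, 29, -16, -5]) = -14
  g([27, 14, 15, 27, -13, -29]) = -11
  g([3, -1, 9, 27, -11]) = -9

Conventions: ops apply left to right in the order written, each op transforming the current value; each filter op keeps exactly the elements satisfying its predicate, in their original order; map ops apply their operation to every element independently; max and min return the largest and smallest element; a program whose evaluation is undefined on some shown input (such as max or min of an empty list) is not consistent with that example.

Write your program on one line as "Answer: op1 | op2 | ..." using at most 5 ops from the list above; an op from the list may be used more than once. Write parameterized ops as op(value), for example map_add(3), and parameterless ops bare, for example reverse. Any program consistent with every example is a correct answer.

map_add(-1) | map_add(3) | filter_lt(-8) | max

Check, running the answer program on each example:
  [6, -46, 48, -13, 33, -45, 14, -6] -> [5, -47, 47, -14, 32, -46, 13, -7] -> [8, -44, 50, -11, 35, -43, 16, -4] -> [-44, -11, -43] -> -11
  [-46, -20, -50, -21, 43] -> [-47, -21, -51, -22, 42] -> [-44, -18, -48, -19, 45] -> [-44, -18, -48, -19] -> -18
  [14, -30, -32, 50, 1, 20, 6, -1] -> [13, -31, -33, 49, 0, 19, 5, -2] -> [16, -28, -30, 52, 3, 22, 8, 1] -> [-28, -30] -> -28
  [31, 29, -16, -5] -> [30, 28, -17, -6] -> [33, 31, -14, -3] -> [-14] -> -14
  [27, 14, 15, 27, -13, -29] -> [26, 13, 14, 26, -14, -30] -> [29, 16, 17, 29, -11, -27] -> [-11, -27] -> -11
  [3, -1, 9, 27, -11] -> [2, -2, 8, 26, -12] -> [5, 1, 11, 29, -9] -> [-9] -> -9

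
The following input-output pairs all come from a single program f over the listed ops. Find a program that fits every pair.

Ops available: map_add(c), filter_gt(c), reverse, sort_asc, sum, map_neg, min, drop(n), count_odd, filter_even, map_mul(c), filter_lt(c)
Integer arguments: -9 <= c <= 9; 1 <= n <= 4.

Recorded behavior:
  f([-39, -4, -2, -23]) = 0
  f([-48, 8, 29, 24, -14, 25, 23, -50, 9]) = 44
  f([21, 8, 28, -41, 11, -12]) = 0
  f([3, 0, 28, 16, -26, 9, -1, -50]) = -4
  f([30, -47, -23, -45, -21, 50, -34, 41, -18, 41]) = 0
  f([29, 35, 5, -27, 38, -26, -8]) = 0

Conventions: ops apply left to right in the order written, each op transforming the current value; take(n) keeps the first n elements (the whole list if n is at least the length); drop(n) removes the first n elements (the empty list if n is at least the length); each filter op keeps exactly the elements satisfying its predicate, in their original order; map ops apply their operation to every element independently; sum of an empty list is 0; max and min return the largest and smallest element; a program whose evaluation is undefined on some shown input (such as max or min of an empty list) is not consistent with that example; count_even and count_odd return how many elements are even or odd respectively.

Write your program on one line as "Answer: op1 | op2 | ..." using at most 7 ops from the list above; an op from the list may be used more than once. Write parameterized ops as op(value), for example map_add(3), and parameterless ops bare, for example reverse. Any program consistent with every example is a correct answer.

reverse | filter_even | map_add(4) | map_neg | drop(4) | sum

Check, running the answer program on each example:
  [-39, -4, -2, -23] -> [-23, -2, -4, -39] -> [-2, -4] -> [2, 0] -> [-2, 0] -> [] -> 0
  [-48, 8, 29, 24, -14, 25, 23, -50, 9] -> [9, -50, 23, 25, -14, 24, 29, 8, -48] -> [-50, -14, 24, 8, -48] -> [-46, -10, 28, 12, -44] -> [46, 10, -28, -12, 44] -> [44] -> 44
  [21, 8, 28, -41, 11, -12] -> [-12, 11, -41, 28, 8, 21] -> [-12, 28, 8] -> [-8, 32, 12] -> [8, -32, -12] -> [] -> 0
  [3, 0, 28, 16, -26, 9, -1, -50] -> [-50, -1, 9, -26, 16, 28, 0, 3] -> [-50, -26, 16, 28, 0] -> [-46, -22, 20, 32, 4] -> [46, 22, -20, -32, -4] -> [-4] -> -4
  [30, -47, -23, -45, -21, 50, -34, 41, -18, 41] -> [41, -18, 41, -34, 50, -21, -45, -23, -47, 30] -> [-18, -34, 50, 30] -> [-14, -30, 54, 34] -> [14, 30, -54, -34] -> [] -> 0
  [29, 35, 5, -27, 38, -26, -8] -> [-8, -26, 38, -27, 5, 35, 29] -> [-8, -26, 38] -> [-4, -22, 42] -> [4, 22, -42] -> [] -> 0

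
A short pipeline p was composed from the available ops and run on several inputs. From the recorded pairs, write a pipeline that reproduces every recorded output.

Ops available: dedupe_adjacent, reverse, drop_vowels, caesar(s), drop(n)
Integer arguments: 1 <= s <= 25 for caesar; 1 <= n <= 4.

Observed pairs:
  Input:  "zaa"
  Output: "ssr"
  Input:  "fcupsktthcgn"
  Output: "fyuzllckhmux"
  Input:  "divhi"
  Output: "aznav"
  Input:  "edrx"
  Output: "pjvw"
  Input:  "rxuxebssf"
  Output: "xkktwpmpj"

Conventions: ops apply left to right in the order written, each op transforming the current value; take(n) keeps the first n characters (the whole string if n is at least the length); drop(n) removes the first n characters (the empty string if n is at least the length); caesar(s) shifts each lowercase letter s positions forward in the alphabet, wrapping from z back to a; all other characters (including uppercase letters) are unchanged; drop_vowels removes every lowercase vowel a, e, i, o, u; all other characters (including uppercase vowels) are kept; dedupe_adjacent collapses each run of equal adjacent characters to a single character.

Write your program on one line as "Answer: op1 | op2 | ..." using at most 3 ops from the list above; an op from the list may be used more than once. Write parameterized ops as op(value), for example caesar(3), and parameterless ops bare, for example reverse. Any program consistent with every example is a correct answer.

caesar(20) | caesar(24) | reverse

Check, running the answer program on each example:
  "zaa" -> "tuu" -> "rss" -> "ssr"
  "fcupsktthcgn" -> "zwojmennbwah" -> "xumhkcllzuyf" -> "fyuzllckhmux"
  "divhi" -> "xcpbc" -> "vanza" -> "aznav"
  "edrx" -> "yxlr" -> "wvjp" -> "pjvw"
  "rxuxebssf" -> "lroryvmmz" -> "jpmpwtkkx" -> "xkktwpmpj"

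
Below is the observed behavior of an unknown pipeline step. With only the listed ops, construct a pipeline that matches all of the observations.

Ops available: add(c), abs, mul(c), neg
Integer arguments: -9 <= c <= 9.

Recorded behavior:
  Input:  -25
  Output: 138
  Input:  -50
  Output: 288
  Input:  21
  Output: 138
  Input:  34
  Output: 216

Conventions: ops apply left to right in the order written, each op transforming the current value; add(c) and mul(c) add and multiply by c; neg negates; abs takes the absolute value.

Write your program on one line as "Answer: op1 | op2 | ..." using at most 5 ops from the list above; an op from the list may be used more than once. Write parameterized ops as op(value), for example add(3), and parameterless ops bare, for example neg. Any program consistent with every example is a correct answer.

add(2) | abs | mul(-6) | abs

Check, running the answer program on each example:
  -25 -> -23 -> 23 -> -138 -> 138
  -50 -> -48 -> 48 -> -288 -> 288
  21 -> 23 -> 23 -> -138 -> 138
  34 -> 36 -> 36 -> -216 -> 216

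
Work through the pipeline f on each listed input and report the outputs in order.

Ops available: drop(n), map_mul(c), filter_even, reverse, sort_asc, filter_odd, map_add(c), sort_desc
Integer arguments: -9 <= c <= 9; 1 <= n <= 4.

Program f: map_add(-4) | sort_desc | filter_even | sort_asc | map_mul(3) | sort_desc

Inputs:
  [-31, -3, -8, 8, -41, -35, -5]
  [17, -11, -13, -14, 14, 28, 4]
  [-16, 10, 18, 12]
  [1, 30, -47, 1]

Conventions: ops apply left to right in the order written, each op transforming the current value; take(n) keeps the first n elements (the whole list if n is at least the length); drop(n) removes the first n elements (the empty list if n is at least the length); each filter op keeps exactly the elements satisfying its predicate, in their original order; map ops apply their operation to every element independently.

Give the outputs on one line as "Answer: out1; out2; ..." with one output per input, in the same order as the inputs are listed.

Execution, op by op:
  [-31, -3, -8, 8, -41, -35, -5] -> [-35, -7, -12, 4, -45, -39, -9] -> [4, -7, -9, -12, -35, -39, -45] -> [4, -12] -> [-12, 4] -> [-36, 12] -> [12, -36]
  [17, -11, -13, -14, 14, 28, 4] -> [13, -15, -17, -18, 10, 24, 0] -> [24, 13, 10, 0, -15, -17, -18] -> [24, 10, 0, -18] -> [-18, 0, 10, 24] -> [-54, 0, 30, 72] -> [72, 30, 0, -54]
  [-16, 10, 18, 12] -> [-20, 6, 14, 8] -> [14, 8, 6, -20] -> [14, 8, 6, -20] -> [-20, 6, 8, 14] -> [-60, 18, 24, 42] -> [42, 24, 18, -60]
  [1, 30, -47, 1] -> [-3, 26, -51, -3] -> [26, -3, -3, -51] -> [26] -> [26] -> [78] -> [78]

[12, -36]; [72, 30, 0, -54]; [42, 24, 18, -60]; [78]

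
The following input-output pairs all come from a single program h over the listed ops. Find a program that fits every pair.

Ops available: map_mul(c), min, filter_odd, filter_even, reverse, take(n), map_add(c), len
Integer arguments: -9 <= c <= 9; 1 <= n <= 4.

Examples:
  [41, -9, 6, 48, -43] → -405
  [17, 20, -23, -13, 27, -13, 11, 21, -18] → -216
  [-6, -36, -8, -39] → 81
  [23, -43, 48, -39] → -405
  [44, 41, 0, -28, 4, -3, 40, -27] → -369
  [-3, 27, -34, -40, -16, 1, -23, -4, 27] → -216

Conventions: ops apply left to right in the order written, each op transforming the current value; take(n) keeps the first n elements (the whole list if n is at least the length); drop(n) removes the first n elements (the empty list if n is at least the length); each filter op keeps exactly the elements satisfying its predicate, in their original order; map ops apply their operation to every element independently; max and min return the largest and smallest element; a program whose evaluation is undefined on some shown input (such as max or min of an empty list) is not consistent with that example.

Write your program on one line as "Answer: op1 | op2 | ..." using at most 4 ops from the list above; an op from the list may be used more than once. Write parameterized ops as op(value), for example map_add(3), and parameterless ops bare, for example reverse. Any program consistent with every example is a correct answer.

map_add(-3) | map_mul(-9) | min

Check, running the answer program on each example:
  [41, -9, 6, 48, -43] -> [38, -12, 3, 45, -46] -> [-342, 108, -27, -405, 414] -> -405
  [17, 20, -23, -13, 27, -13, 11, 21, -18] -> [14, 17, -26, -16, 24, -16, 8, 18, -21] -> [-126, -153, 234, 144, -216, 144, -72, -162, 189] -> -216
  [-6, -36, -8, -39] -> [-9, -39, -11, -42] -> [81, 351, 99, 378] -> 81
  [23, -43, 48, -39] -> [20, -46, 45, -42] -> [-180, 414, -405, 378] -> -405
  [44, 41, 0, -28, 4, -3, 40, -27] -> [41, 38, -3, -31, 1, -6, 37, -30] -> [-369, -342, 27, 279, -9, 54, -333, 270] -> -369
  [-3, 27, -34, -40, -16, 1, -23, -4, 27] -> [-6, 24, -37, -43, -19, -2, -26, -7, 24] -> [54, -216, 333, 387, 171, 18, 234, 63, -216] -> -216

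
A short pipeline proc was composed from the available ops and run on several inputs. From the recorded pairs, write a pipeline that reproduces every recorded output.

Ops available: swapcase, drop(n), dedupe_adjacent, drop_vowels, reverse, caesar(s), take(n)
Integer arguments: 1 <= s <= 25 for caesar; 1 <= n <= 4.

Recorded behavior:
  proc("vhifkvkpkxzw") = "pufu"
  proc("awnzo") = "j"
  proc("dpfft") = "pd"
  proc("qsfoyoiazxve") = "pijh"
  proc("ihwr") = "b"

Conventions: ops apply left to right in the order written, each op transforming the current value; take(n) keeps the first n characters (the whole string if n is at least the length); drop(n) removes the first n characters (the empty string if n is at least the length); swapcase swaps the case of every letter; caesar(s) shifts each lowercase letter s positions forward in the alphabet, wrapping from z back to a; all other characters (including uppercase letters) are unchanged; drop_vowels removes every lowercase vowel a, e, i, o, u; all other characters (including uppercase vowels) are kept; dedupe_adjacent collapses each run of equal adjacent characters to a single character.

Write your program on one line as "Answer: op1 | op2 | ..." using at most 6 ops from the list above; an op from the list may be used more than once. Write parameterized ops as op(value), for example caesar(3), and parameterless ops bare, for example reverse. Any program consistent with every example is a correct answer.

drop_vowels | caesar(10) | dedupe_adjacent | drop(2) | take(4)

Check, running the answer program on each example:
  "vhifkvkpkxzw" -> "vhfkvkpkxzw" -> "frpufuzuhjg" -> "frpufuzuhjg" -> "pufuzuhjg" -> "pufu"
  "awnzo" -> "wnz" -> "gxj" -> "gxj" -> "j" -> "j"
  "dpfft" -> "dpfft" -> "nzppd" -> "nzpd" -> "pd" -> "pd"
  "qsfoyoiazxve" -> "qsfyzxv" -> "acpijhf" -> "acpijhf" -> "pijhf" -> "pijh"
  "ihwr" -> "hwr" -> "rgb" -> "rgb" -> "b" -> "b"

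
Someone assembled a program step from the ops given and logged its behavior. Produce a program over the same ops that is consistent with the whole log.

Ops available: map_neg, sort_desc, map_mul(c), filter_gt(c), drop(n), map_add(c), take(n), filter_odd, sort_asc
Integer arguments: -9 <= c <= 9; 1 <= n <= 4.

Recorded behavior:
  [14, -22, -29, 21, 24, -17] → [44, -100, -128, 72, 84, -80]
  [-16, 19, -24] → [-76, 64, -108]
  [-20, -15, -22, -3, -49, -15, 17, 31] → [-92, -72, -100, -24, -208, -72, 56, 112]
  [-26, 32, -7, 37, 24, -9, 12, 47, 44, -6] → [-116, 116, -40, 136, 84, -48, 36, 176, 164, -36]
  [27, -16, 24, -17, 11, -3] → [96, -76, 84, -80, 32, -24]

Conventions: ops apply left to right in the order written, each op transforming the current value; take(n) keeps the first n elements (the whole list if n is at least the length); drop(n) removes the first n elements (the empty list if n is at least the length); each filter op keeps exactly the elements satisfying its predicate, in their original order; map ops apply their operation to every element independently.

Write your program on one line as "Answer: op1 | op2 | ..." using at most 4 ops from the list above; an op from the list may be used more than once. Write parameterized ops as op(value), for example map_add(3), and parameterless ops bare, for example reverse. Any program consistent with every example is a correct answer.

map_neg | map_add(3) | map_neg | map_mul(4)

Check, running the answer program on each example:
  [14, -22, -29, 21, 24, -17] -> [-14, 22, 29, -21, -24, 17] -> [-11, 25, 32, -18, -21, 20] -> [11, -25, -32, 18, 21, -20] -> [44, -100, -128, 72, 84, -80]
  [-16, 19, -24] -> [16, -19, 24] -> [19, -16, 27] -> [-19, 16, -27] -> [-76, 64, -108]
  [-20, -15, -22, -3, -49, -15, 17, 31] -> [20, 15, 22, 3, 49, 15, -17, -31] -> [23, 18, 25, 6, 52, 18, -14, -28] -> [-23, -18, -25, -6, -52, -18, 14, 28] -> [-92, -72, -100, -24, -208, -72, 56, 112]
  [-26, 32, -7, 37, 24, -9, 12, 47, 44, -6] -> [26, -32, 7, -37, -24, 9, -12, -47, -44, 6] -> [29, -29, 10, -34, -21, 12, -9, -44, -41, 9] -> [-29, 29, -10, 34, 21, -12, 9, 44, 41, -9] -> [-116, 116, -40, 136, 84, -48, 36, 176, 164, -36]
  [27, -16, 24, -17, 11, -3] -> [-27, 16, -24, 17, -11, 3] -> [-24, 19, -21, 20, -8, 6] -> [24, -19, 21, -20, 8, -6] -> [96, -76, 84, -80, 32, -24]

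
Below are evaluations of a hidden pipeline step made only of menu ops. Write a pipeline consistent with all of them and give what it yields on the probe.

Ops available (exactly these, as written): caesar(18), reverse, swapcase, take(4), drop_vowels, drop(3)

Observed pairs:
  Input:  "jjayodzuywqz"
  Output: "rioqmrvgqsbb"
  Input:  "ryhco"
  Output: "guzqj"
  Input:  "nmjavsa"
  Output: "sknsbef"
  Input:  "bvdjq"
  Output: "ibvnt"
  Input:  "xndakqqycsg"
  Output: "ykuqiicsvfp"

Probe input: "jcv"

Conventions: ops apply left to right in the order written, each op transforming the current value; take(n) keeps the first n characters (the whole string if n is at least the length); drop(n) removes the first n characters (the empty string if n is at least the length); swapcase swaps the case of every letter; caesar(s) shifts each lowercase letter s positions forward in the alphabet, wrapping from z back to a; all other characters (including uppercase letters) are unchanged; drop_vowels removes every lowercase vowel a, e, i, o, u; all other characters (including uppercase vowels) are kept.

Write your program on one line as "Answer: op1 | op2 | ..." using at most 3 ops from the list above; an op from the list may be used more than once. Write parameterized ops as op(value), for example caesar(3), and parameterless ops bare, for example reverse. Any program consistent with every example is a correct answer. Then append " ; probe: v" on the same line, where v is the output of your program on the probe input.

reverse | caesar(18) ; probe: "nub"

Check, running the answer program on each example:
  "jjayodzuywqz" -> "zqwyuzdoyajj" -> "rioqmrvgqsbb"
  "ryhco" -> "ochyr" -> "guzqj"
  "nmjavsa" -> "asvajmn" -> "sknsbef"
  "bvdjq" -> "qjdvb" -> "ibvnt"
  "xndakqqycsg" -> "gscyqqkadnx" -> "ykuqiicsvfp"
  probe: "jcv" -> "vcj" -> "nub"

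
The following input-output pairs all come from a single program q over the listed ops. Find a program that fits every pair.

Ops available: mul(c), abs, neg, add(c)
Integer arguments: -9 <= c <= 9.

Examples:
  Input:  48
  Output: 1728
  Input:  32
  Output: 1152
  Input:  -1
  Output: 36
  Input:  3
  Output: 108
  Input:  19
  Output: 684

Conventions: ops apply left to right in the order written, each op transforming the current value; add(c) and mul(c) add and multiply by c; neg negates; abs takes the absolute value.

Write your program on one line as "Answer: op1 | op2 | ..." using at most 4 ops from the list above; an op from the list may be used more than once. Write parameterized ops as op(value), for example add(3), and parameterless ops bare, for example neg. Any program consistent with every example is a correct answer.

abs | mul(9) | mul(-4) | abs

Check, running the answer program on each example:
  48 -> 48 -> 432 -> -1728 -> 1728
  32 -> 32 -> 288 -> -1152 -> 1152
  -1 -> 1 -> 9 -> -36 -> 36
  3 -> 3 -> 27 -> -108 -> 108
  19 -> 19 -> 171 -> -684 -> 684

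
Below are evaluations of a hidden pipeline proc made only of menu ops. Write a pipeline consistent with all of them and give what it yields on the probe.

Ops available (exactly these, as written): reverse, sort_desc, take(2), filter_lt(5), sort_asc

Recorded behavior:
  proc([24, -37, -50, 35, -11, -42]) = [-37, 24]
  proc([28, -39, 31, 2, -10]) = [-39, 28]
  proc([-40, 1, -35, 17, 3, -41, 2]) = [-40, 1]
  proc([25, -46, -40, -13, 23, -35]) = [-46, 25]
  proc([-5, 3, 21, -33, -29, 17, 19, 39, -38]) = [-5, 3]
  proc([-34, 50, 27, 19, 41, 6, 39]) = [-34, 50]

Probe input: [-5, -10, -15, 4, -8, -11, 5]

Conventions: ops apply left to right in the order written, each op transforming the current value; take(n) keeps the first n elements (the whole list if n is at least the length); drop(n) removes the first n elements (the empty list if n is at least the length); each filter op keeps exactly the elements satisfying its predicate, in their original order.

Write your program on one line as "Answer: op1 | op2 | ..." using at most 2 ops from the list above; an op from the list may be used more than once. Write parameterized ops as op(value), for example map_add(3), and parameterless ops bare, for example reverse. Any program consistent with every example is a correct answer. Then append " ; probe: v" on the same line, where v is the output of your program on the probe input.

take(2) | sort_asc ; probe: [-10, -5]

Check, running the answer program on each example:
  [24, -37, -50, 35, -11, -42] -> [24, -37] -> [-37, 24]
  [28, -39, 31, 2, -10] -> [28, -39] -> [-39, 28]
  [-40, 1, -35, 17, 3, -41, 2] -> [-40, 1] -> [-40, 1]
  [25, -46, -40, -13, 23, -35] -> [25, -46] -> [-46, 25]
  [-5, 3, 21, -33, -29, 17, 19, 39, -38] -> [-5, 3] -> [-5, 3]
  [-34, 50, 27, 19, 41, 6, 39] -> [-34, 50] -> [-34, 50]
  probe: [-5, -10, -15, 4, -8, -11, 5] -> [-5, -10] -> [-10, -5]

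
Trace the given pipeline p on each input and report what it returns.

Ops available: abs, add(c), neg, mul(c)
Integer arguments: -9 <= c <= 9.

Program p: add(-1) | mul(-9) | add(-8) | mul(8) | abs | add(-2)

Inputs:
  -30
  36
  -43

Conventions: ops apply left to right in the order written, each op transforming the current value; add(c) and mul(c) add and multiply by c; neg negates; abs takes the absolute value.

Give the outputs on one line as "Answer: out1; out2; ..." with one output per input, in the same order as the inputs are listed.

Execution, op by op:
  -30 -> -31 -> 279 -> 271 -> 2168 -> 2168 -> 2166
  36 -> 35 -> -315 -> -323 -> -2584 -> 2584 -> 2582
  -43 -> -44 -> 396 -> 388 -> 3104 -> 3104 -> 3102

2166; 2582; 3102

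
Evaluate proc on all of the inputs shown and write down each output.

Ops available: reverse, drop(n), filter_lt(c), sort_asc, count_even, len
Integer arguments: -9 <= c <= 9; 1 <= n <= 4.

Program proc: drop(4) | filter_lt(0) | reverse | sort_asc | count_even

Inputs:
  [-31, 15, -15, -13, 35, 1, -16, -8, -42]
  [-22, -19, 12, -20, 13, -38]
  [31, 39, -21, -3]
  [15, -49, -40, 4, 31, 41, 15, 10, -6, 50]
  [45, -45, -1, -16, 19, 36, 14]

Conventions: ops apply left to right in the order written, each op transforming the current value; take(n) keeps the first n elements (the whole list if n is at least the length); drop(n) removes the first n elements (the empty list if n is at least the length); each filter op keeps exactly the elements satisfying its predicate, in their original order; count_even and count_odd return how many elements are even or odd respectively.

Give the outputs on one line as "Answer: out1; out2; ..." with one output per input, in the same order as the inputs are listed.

3; 1; 0; 1; 0

Execution, op by op:
  [-31, 15, -15, -13, 35, 1, -16, -8, -42] -> [35, 1, -16, -8, -42] -> [-16, -8, -42] -> [-42, -8, -16] -> [-42, -16, -8] -> 3
  [-22, -19, 12, -20, 13, -38] -> [13, -38] -> [-38] -> [-38] -> [-38] -> 1
  [31, 39, -21, -3] -> [] -> [] -> [] -> [] -> 0
  [15, -49, -40, 4, 31, 41, 15, 10, -6, 50] -> [31, 41, 15, 10, -6, 50] -> [-6] -> [-6] -> [-6] -> 1
  [45, -45, -1, -16, 19, 36, 14] -> [19, 36, 14] -> [] -> [] -> [] -> 0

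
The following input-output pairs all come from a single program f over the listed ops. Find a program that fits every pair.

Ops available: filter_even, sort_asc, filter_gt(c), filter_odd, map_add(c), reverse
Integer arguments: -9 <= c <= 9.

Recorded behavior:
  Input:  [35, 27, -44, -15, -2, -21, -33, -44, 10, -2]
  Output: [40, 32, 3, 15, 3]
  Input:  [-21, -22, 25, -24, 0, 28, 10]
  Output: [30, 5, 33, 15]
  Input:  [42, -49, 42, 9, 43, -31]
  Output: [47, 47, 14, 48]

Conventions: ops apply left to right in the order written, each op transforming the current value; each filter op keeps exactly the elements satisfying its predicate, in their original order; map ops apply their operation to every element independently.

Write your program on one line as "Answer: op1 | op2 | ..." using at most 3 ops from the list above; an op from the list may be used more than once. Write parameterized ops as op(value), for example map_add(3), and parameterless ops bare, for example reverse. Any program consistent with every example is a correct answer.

map_add(-3) | map_add(8) | filter_gt(2)

Check, running the answer program on each example:
  [35, 27, -44, -15, -2, -21, -33, -44, 10, -2] -> [32, 24, -47, -18, -5, -24, -36, -47, 7, -5] -> [40, 32, -39, -10, 3, -16, -28, -39, 15, 3] -> [40, 32, 3, 15, 3]
  [-21, -22, 25, -24, 0, 28, 10] -> [-24, -25, 22, -27, -3, 25, 7] -> [-16, -17, 30, -19, 5, 33, 15] -> [30, 5, 33, 15]
  [42, -49, 42, 9, 43, -31] -> [39, -52, 39, 6, 40, -34] -> [47, -44, 47, 14, 48, -26] -> [47, 47, 14, 48]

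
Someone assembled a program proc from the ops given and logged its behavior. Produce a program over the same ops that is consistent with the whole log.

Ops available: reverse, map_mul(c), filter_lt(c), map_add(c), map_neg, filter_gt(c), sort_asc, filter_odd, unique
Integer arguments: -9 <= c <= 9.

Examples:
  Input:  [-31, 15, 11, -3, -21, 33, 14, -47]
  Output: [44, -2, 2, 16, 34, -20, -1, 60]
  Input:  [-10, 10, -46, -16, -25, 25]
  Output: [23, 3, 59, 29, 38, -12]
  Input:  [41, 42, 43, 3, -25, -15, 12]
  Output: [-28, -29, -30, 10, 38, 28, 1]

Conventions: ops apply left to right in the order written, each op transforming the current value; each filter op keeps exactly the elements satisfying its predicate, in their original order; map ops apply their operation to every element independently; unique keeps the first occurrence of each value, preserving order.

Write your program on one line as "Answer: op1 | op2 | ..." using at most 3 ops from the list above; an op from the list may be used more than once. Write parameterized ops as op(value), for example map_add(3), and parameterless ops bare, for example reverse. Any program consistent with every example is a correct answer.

map_neg | map_add(7) | map_add(6)

Check, running the answer program on each example:
  [-31, 15, 11, -3, -21, 33, 14, -47] -> [31, -15, -11, 3, 21, -33, -14, 47] -> [38, -8, -4, 10, 28, -26, -7, 54] -> [44, -2, 2, 16, 34, -20, -1, 60]
  [-10, 10, -46, -16, -25, 25] -> [10, -10, 46, 16, 25, -25] -> [17, -3, 53, 23, 32, -18] -> [23, 3, 59, 29, 38, -12]
  [41, 42, 43, 3, -25, -15, 12] -> [-41, -42, -43, -3, 25, 15, -12] -> [-34, -35, -36, 4, 32, 22, -5] -> [-28, -29, -30, 10, 38, 28, 1]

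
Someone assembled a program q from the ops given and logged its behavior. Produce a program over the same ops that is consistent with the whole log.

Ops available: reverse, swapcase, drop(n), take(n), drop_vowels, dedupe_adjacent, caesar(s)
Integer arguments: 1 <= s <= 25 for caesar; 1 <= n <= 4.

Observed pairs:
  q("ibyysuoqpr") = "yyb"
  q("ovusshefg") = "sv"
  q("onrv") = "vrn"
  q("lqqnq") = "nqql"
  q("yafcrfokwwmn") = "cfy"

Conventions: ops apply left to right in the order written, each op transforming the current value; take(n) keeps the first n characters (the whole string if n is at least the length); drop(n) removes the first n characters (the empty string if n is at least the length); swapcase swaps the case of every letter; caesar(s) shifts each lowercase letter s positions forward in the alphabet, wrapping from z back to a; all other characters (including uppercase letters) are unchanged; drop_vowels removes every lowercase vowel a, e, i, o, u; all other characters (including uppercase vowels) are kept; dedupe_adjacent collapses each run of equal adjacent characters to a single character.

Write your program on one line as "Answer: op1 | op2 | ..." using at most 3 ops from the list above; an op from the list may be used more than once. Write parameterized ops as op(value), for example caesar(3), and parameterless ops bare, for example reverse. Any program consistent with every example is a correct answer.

take(4) | drop_vowels | reverse

Check, running the answer program on each example:
  "ibyysuoqpr" -> "ibyy" -> "byy" -> "yyb"
  "ovusshefg" -> "ovus" -> "vs" -> "sv"
  "onrv" -> "onrv" -> "nrv" -> "vrn"
  "lqqnq" -> "lqqn" -> "lqqn" -> "nqql"
  "yafcrfokwwmn" -> "yafc" -> "yfc" -> "cfy"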